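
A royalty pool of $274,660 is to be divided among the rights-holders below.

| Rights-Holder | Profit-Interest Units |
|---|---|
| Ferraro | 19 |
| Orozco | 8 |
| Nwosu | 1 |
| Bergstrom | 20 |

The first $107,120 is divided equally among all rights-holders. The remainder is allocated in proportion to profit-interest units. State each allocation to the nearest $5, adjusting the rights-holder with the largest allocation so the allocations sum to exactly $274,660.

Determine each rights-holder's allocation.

Equal tier: $107,120 ÷ 4 = $26,780 apiece.
Remainder $167,540 by profit-interest units (total 48): Ferraro 66,317.92 → $66,320; Orozco 27,923.33 → $27,925; Nwosu 3,490.42 → $3,490; Bergstrom 69,808.33 → $69,810.
Rounding difference −$5 on remainder applied to Bergstrom.
Totals: Ferraro $26,780 + $66,320 = $93,100; Orozco $26,780 + $27,925 = $54,705; Nwosu $26,780 + $3,490 = $30,270; Bergstrom $26,780 + $69,805 = $96,585.

Ferraro: $93,100 | Orozco: $54,705 | Nwosu: $30,270 | Bergstrom: $96,585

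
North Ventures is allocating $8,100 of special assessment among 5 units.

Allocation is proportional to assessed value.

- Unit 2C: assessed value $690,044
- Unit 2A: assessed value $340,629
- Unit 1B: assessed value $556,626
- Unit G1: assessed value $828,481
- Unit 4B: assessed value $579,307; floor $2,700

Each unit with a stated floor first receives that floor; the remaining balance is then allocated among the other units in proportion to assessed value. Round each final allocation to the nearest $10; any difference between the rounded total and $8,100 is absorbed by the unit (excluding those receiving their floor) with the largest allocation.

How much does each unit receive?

Fund the minimums — Unit 4B $2,700. Balance $5,400.
Balance split over remaining assessed value 2,415,780: Unit 2C 1,542.46 → $1,540; Unit 2A 761.41 → $760; Unit 1B 1,244.23 → $1,240; Unit G1 1,851.91 → $1,850.
Rounding difference +$10 applied to Unit G1 → $1,860.

Unit 2C: $1,540 · Unit 2A: $760 · Unit 1B: $1,240 · Unit G1: $1,860 · Unit 4B: $2,700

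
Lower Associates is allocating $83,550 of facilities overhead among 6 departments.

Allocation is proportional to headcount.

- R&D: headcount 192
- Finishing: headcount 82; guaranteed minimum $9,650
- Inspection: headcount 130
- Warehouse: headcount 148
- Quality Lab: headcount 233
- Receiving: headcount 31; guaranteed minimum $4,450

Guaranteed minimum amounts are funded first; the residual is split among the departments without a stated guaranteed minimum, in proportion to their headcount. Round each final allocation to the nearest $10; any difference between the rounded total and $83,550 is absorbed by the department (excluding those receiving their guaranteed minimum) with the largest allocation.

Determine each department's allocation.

R&D: $18,970 · Finishing: $9,650 · Inspection: $12,840 · Warehouse: $14,620 · Quality Lab: $23,020 · Receiving: $4,450

Minimums first: Finishing $9,650; Receiving $4,450. Remaining pool $69,450.
Remaining pool split over remaining headcount 703: R&D 18,967.85 → $18,970; Inspection 12,842.82 → $12,840; Warehouse 14,621.05 → $14,620; Quality Lab 23,018.28 → $23,020.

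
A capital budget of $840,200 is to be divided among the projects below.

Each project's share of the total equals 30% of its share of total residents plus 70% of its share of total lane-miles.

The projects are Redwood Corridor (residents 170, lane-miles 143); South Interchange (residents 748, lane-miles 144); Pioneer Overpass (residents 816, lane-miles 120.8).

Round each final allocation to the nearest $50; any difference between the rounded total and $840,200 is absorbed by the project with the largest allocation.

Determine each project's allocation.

Redwood Corridor: $230,950 · South Interchange: $316,400 · Pioneer Overpass: $292,850

Residents total 1,734; lane-miles total 407.8.
Combined weights (30% residents + 70% lane-miles): Redwood Corridor 0.2749; South Interchange 0.3766; Pioneer Overpass 0.3485.
Unrounded shares: Redwood Corridor 230,950.17; South Interchange 316,412.39; Pioneer Overpass 292,837.44.
Rounded to nearest $50: Redwood Corridor $230,950; South Interchange $316,400; Pioneer Overpass $292,850. Sum = $840,200.
No rounding difference to absorb.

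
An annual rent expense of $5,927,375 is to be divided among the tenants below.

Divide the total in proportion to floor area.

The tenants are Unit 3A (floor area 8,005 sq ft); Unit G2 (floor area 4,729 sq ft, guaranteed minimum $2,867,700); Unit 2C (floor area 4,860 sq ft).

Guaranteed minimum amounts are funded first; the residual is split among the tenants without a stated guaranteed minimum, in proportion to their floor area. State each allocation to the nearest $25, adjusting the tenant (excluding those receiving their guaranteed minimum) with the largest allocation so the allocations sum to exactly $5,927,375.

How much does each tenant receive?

Unit 3A: $1,903,825 | Unit G2: $2,867,700 | Unit 2C: $1,155,850

Guaranteed amounts: Unit G2 $2,867,700. Remaining pool $3,059,675.
Remaining pool split over remaining floor area 12,865: Unit 3A 1,903,824.20 → $1,903,825; Unit 2C 1,155,850.80 → $1,155,850.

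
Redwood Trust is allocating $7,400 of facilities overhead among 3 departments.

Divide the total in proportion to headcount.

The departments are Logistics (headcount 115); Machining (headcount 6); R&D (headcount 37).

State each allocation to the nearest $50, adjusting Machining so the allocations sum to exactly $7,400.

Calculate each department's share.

Headcount total: 158.
Proportional shares: Logistics 115/158 × $7,400 = 5,386.08; Machining 6/158 × $7,400 = 281.01; R&D 37/158 × $7,400 = 1,732.91.
Rounded to nearest $50: Logistics $5,400; Machining $300; R&D $1,750. Sum = $7,450.
Difference $7,400 − $7,450 = −$50 applied to Machining: Machining becomes $250.

Logistics: $5,400; Machining: $250; R&D: $1,750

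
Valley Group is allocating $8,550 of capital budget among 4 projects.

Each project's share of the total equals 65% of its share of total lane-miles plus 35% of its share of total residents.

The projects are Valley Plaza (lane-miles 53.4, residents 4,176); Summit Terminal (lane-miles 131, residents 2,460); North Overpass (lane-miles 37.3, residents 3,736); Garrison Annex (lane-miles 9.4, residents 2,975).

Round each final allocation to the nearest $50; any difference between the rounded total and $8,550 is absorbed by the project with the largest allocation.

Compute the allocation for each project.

Lane-miles total 231.1; residents total 13,347.
Composite weights (65% lane-miles + 35% residents): Valley Plaza 0.2597; Summit Terminal 0.4330; North Overpass 0.2029; Garrison Annex 0.1045.
Proportional shares: Valley Plaza 2,220.46; Summit Terminal 3,701.84; North Overpass 1,734.63; Garrison Annex 893.07.
After rounding ($50): Valley Plaza $2,200; Summit Terminal $3,700; North Overpass $1,750; Garrison Annex $900. Sum = $8,550.
Rounded total matches; no reconciliation needed.

Valley Plaza: $2,200 · Summit Terminal: $3,700 · North Overpass: $1,750 · Garrison Annex: $900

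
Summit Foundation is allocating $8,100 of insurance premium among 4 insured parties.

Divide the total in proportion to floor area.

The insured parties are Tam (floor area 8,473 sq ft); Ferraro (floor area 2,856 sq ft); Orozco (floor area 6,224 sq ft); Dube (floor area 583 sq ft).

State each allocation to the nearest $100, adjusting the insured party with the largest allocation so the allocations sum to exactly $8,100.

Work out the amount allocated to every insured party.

Total floor area = 18,136.
Raw shares: Tam 8,473/18,136 × $8,100 = 3,784.26; Ferraro 2,856/18,136 × $8,100 = 1,275.56; Orozco 6,224/18,136 × $8,100 = 2,779.80; Dube 583/18,136 × $8,100 = 260.38.
Rounded to nearest $100: Tam $3,800; Ferraro $1,300; Orozco $2,800; Dube $300. Sum = $8,200.
Difference $8,100 − $8,200 = −$100 applied to largest allocation (Tam): Tam becomes $3,700.

Tam: $3,700; Ferraro: $1,300; Orozco: $2,800; Dube: $300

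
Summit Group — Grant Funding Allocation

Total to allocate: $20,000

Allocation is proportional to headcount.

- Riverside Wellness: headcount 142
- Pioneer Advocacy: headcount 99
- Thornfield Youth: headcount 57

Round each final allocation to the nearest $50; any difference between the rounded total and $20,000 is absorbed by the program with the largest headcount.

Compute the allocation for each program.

Headcount total: 142 + 99 + 57 = 298.
Raw shares: Riverside Wellness 9,530.20; Pioneer Advocacy 6,644.30; Thornfield Youth 3,825.50.
At nearest $50: Riverside Wellness $9,550; Pioneer Advocacy $6,650; Thornfield Youth $3,850. Sum = $20,050.
Difference $20,000 − $20,050 = −$50 applied to largest headcount (Riverside Wellness): Riverside Wellness becomes $9,500.

Riverside Wellness: $9,500 | Pioneer Advocacy: $6,650 | Thornfield Youth: $3,850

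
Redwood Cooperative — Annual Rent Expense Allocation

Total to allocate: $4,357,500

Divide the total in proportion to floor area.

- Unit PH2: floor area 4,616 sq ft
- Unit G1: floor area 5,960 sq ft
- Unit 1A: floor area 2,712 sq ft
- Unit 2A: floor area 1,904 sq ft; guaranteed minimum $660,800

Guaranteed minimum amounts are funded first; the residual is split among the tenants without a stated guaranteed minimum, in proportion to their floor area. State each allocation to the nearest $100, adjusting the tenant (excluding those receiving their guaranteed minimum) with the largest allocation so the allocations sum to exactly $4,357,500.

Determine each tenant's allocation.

Fund the minimums — Unit 2A $660,800. Residual $3,696,700.
Residual split over remaining floor area 13,288: Unit PH2 1,284,163.70 → $1,284,200; Unit G1 1,658,062.31 → $1,658,100; Unit 1A 754,473.99 → $754,500.
Rounding difference −$100 applied to Unit G1 → $1,658,000.

Unit PH2: $1,284,200 | Unit G1: $1,658,000 | Unit 1A: $754,500 | Unit 2A: $660,800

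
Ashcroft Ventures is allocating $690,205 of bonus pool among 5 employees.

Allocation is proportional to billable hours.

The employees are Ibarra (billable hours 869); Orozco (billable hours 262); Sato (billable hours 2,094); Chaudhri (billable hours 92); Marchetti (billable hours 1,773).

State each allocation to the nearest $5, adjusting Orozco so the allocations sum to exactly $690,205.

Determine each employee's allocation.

Ibarra: $117,835 | Orozco: $35,530 | Sato: $283,945 | Chaudhri: $12,475 | Marchetti: $240,420

Total billable hours = 5,090.
Unrounded shares: Ibarra 869/5,090 × $690,205 = 117,836.57; Orozco 262/5,090 × $690,205 = 35,527.25; Sato 2,094/5,090 × $690,205 = 283,946.81; Chaudhri 92/5,090 × $690,205 = 12,475.22; Marchetti 1,773/5,090 × $690,205 = 240,419.15.
Rounded to nearest $5: Ibarra $117,835; Orozco $35,525; Sato $283,945; Chaudhri $12,475; Marchetti $240,420. Sum = $690,200.
Difference $690,205 − $690,200 = +$5 applied to Orozco: Orozco becomes $35,530.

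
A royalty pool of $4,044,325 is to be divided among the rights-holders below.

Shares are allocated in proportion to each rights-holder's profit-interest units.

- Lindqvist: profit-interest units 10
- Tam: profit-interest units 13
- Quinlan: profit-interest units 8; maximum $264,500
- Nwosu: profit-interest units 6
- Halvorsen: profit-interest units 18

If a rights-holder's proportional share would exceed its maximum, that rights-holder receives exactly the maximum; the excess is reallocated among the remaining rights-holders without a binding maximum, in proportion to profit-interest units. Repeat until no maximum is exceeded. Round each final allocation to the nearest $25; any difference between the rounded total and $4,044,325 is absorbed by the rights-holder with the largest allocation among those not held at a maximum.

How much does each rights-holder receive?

Lindqvist: $804,225; Tam: $1,045,475; Quinlan: $264,500; Nwosu: $482,525; Halvorsen: $1,447,600

Total profit-interest units = 55.
Proportional shares (ignoring caps): Lindqvist 735,331.82; Tam 955,931.36; Quinlan 588,265.45; Nwosu 441,199.09; Halvorsen 1,323,597.27.
Held at cap: Quinlan ($264,500); residual $3,779,825 reallocated over remaining profit-interest units 47.
Redistributed shares: Lindqvist 804,218.09 → $804,225; Tam 1,045,483.51 → $1,045,475; Nwosu 482,530.85 → $482,525; Halvorsen 1,447,592.55 → $1,447,600.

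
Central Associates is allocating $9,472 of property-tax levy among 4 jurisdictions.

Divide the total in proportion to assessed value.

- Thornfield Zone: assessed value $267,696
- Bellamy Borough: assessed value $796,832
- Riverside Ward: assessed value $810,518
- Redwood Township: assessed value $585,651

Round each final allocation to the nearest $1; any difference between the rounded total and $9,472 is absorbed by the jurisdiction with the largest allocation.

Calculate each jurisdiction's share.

Assessed value total: 2,460,697.
Pro-rata amounts: Thornfield Zone 267,696/2,460,697 × $9,472 = 1,030.45; Bellamy Borough 796,832/2,460,697 × $9,472 = 3,067.26; Riverside Ward 810,518/2,460,697 × $9,472 = 3,119.94; Redwood Township 585,651/2,460,697 × $9,472 = 2,254.36.
Rounded to nearest $1: Thornfield Zone $1,030; Bellamy Borough $3,067; Riverside Ward $3,120; Redwood Township $2,254. Sum = $9,471.
Difference $9,472 − $9,471 = +$1 applied to largest allocation (Riverside Ward): Riverside Ward becomes $3,121.

Thornfield Zone: $1,030 | Bellamy Borough: $3,067 | Riverside Ward: $3,121 | Redwood Township: $2,254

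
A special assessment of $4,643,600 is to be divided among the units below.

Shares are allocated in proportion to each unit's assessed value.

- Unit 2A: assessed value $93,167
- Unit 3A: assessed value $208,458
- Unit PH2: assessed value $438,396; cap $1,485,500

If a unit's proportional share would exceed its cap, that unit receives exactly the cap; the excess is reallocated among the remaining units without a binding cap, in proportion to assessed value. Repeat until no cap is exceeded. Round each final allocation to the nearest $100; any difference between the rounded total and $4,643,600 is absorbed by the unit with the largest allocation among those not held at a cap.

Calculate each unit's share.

Sum of assessed value: 740,021.
Proportional shares (ignoring caps): Unit 2A 584,618.92; Unit 3A 1,308,065.00; Unit PH2 2,750,916.08.
Held at cap: Unit PH2 ($1,485,500); balance $3,158,100 reallocated over remaining assessed value 301,625.
Remaining shares: Unit 2A 975,485.13 → $975,500; Unit 3A 2,182,614.87 → $2,182,600.

Unit 2A: $975,500 · Unit 3A: $2,182,600 · Unit PH2: $1,485,500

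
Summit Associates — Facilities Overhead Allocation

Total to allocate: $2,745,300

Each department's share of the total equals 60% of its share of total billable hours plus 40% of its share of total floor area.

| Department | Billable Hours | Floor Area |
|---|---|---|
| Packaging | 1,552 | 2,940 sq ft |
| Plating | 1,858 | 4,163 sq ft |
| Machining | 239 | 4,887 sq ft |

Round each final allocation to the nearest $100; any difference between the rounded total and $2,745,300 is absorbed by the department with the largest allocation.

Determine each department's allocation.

Billable hours total 3,649; floor area total 11,990.
Combined weights (60% billable hours + 40% floor area): Packaging 0.3533; Plating 0.4444; Machining 0.2023.
Pro-rata amounts: Packaging 969,845.69; Plating 1,219,985.95; Machining 555,468.36.
Rounded to nearest $100: Packaging $969,800; Plating $1,220,000; Machining $555,500. Sum = $2,745,300.
No rounding difference to absorb.

Packaging: $969,800 | Plating: $1,220,000 | Machining: $555,500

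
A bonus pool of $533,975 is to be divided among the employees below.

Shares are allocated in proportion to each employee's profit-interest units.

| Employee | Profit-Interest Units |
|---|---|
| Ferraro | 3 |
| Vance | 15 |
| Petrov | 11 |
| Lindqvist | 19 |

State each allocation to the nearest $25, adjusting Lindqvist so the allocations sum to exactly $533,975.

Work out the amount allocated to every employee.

Combined profit-interest units = 48.
Unrounded shares: Ferraro 3/48 × $533,975 = 33,373.44; Vance 15/48 × $533,975 = 166,867.19; Petrov 11/48 × $533,975 = 122,369.27; Lindqvist 19/48 × $533,975 = 211,365.10.
Rounded to nearest $25: Ferraro $33,375; Vance $166,875; Petrov $122,375; Lindqvist $211,375. Sum = $534,000.
Difference $533,975 − $534,000 = −$25 applied to Lindqvist: Lindqvist becomes $211,350.

Ferraro: $33,375; Vance: $166,875; Petrov: $122,375; Lindqvist: $211,350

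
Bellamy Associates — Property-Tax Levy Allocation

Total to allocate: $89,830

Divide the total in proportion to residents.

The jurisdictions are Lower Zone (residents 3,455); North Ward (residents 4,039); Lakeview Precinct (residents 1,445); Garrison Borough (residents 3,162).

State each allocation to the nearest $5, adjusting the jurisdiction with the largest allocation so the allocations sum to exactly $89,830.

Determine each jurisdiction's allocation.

Lower Zone: $25,650; North Ward: $29,980; Lakeview Precinct: $10,725; Garrison Borough: $23,475

Residents total: 12,101.
Unrounded shares: Lower Zone 3,455/12,101 × $89,830 = 25,647.69; North Ward 4,039/12,101 × $89,830 = 29,982.92; Lakeview Precinct 1,445/12,101 × $89,830 = 10,726.75; Garrison Borough 3,162/12,101 × $89,830 = 23,472.64.
At nearest $5: Lower Zone $25,650; North Ward $29,985; Lakeview Precinct $10,725; Garrison Borough $23,475. Sum = $89,835.
Difference $89,830 − $89,835 = −$5 applied to largest allocation (North Ward): North Ward becomes $29,980.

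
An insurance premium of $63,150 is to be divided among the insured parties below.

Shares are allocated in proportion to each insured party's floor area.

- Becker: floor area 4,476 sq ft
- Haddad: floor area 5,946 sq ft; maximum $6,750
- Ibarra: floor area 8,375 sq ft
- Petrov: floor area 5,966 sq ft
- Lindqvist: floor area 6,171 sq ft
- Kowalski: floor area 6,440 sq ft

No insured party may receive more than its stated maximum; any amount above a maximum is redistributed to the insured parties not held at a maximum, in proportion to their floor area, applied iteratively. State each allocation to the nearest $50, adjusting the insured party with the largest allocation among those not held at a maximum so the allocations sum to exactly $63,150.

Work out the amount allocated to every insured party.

Becker: $8,050 · Haddad: $6,750 · Ibarra: $15,050 · Petrov: $10,700 · Lindqvist: $11,050 · Kowalski: $11,550

Floor area total: 37,374.
Pro-rata shares before constraints: Becker 7,563.00; Haddad 10,046.82; Ibarra 14,151.05; Petrov 10,080.61; Lindqvist 10,427.00; Kowalski 10,881.52.
Capped: Haddad ($6,750); balance $56,400 reallocated over remaining floor area 31,428.
Redistributed shares: Becker 8,032.53 → $8,050; Ibarra 15,029.59 → $15,050; Petrov 10,706.45 → $10,700; Lindqvist 11,074.34 → $11,050; Kowalski 11,557.08 → $11,550.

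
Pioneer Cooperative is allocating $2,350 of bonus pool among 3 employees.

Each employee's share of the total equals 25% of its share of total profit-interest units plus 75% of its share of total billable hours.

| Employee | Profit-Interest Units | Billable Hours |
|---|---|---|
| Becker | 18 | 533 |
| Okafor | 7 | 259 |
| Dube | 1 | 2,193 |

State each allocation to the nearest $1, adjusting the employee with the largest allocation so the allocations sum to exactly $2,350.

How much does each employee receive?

Becker: $721 · Okafor: $311 · Dube: $1,318

Totals — profit-interest units 26, billable hours 2,985.
Composite weights (25% profit-interest units + 75% billable hours): Becker 0.3070; Okafor 0.1324; Dube 0.5606.
Pro-rata amounts: Becker 721.44; Okafor 311.10; Dube 1,317.46.
At nearest $1: Becker $721; Okafor $311; Dube $1,317. Sum = $2,349.
Difference $2,350 − $2,349 = +$1 applied to largest allocation (Dube): Dube becomes $1,318.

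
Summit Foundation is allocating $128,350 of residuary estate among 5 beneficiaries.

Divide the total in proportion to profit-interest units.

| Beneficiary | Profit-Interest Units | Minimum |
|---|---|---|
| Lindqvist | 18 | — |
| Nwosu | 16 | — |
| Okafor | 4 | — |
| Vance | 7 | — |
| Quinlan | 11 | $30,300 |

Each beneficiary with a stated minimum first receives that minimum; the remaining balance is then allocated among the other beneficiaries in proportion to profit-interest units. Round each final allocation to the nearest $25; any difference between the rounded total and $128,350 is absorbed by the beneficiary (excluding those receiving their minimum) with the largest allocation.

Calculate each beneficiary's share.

Lindqvist: $39,225; Nwosu: $34,850; Okafor: $8,725; Vance: $15,250; Quinlan: $30,300

Minimums first: Quinlan $30,300. Balance $98,050.
Balance split over remaining profit-interest units 45: Lindqvist 39,220.00 → $39,225; Nwosu 34,862.22 → $34,850; Okafor 8,715.56 → $8,725; Vance 15,252.22 → $15,250.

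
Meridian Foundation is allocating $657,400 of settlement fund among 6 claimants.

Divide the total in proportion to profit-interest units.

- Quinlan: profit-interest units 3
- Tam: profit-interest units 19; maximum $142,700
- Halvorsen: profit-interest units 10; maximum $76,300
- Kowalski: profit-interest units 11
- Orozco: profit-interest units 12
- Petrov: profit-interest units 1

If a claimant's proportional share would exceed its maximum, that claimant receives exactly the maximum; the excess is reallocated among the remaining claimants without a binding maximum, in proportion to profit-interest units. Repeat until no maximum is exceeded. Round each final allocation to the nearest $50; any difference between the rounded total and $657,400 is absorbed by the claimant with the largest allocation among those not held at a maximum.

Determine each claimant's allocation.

Sum of profit-interest units: 56.
Unconstrained shares: Quinlan 35,217.86; Tam 223,046.43; Halvorsen 117,392.86; Kowalski 129,132.14; Orozco 140,871.43; Petrov 11,739.29.
Capped: Tam ($142,700), Halvorsen ($76,300); residual $438,400 reallocated over remaining profit-interest units 27.
Redistributed shares: Quinlan 48,711.11 → $48,700; Kowalski 178,607.41 → $178,600; Orozco 194,844.44 → $194,850; Petrov 16,237.04 → $16,250.

Quinlan: $48,700 | Tam: $142,700 | Halvorsen: $76,300 | Kowalski: $178,600 | Orozco: $194,850 | Petrov: $16,250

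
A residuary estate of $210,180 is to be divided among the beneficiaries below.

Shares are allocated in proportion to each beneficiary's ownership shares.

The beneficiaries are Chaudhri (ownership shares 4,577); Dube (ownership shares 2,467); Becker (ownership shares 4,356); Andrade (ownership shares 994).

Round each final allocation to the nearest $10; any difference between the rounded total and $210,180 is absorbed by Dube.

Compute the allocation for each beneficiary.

Sum of ownership shares: 12,394.
Raw shares: Chaudhri 4,577/12,394 × $210,180 = 77,617.71; Dube 2,467/12,394 × $210,180 = 41,835.89; Becker 4,356/12,394 × $210,180 = 73,869.94; Andrade 994/12,394 × $210,180 = 16,856.46.
At nearest $10: Chaudhri $77,620; Dube $41,840; Becker $73,870; Andrade $16,860. Sum = $210,190.
Difference $210,180 − $210,190 = −$10 applied to Dube: Dube becomes $41,830.

Chaudhri: $77,620 · Dube: $41,830 · Becker: $73,870 · Andrade: $16,860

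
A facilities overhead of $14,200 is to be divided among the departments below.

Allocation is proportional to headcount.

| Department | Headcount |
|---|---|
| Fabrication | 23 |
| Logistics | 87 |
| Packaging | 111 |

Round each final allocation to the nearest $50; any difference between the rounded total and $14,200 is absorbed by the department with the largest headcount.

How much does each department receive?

Fabrication: $1,500; Logistics: $5,600; Packaging: $7,100

Sum of headcount: 23 + 87 + 111 = 221.
Proportional shares: Fabrication 1,477.83; Logistics 5,590.05; Packaging 7,132.13.
Rounded to nearest $50: Fabrication $1,500; Logistics $5,600; Packaging $7,150. Sum = $14,250.
Difference $14,200 − $14,250 = −$50 applied to largest headcount (Packaging): Packaging becomes $7,100.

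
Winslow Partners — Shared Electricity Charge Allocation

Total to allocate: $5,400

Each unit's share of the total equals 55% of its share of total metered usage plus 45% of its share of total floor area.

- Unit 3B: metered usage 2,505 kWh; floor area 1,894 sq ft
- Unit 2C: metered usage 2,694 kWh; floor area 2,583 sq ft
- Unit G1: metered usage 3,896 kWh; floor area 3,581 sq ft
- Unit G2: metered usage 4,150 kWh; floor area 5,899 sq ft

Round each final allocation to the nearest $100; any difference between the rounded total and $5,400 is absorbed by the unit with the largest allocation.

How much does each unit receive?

Metered usage total 13,245; floor area total 13,957.
Composite weights (55% metered usage + 45% floor area): Unit 3B 0.1651; Unit 2C 0.1951; Unit G1 0.2772; Unit G2 0.3625.
Raw shares: Unit 3B 891.47; Unit 2C 1,053.81; Unit G1 1,497.10; Unit G2 1,957.63.
Rounded to nearest $100: Unit 3B $900; Unit 2C $1,100; Unit G1 $1,500; Unit G2 $2,000. Sum = $5,500.
Difference $5,400 − $5,500 = −$100 applied to largest allocation (Unit G2): Unit G2 becomes $1,900.

Unit 3B: $900 | Unit 2C: $1,100 | Unit G1: $1,500 | Unit G2: $1,900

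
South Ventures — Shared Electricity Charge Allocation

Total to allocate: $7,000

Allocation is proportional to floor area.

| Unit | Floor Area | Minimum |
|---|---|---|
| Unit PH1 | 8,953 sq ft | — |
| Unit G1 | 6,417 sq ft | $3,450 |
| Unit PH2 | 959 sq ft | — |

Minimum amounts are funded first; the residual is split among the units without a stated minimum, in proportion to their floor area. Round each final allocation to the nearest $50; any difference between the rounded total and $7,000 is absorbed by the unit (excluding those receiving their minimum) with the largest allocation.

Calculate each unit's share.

Unit PH1: $3,200; Unit G1: $3,450; Unit PH2: $350

Fund the minimums — Unit G1 $3,450. Remaining pool $3,550.
Remaining pool split over remaining floor area 9,912: Unit PH1 3,206.53 → $3,200; Unit PH2 343.47 → $350.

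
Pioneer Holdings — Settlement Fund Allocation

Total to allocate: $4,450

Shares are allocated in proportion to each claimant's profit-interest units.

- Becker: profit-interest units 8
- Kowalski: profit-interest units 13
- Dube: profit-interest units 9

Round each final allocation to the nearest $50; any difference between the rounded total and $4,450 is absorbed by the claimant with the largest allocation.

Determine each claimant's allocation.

Profit-interest units total: 30.
Raw shares: Becker 8/30 × $4,450 = 1,186.67; Kowalski 13/30 × $4,450 = 1,928.33; Dube 9/30 × $4,450 = 1,335.00.
After rounding ($50): Becker $1,200; Kowalski $1,950; Dube $1,350. Sum = $4,500.
Difference $4,450 − $4,500 = −$50 applied to largest allocation (Kowalski): Kowalski becomes $1,900.

Becker: $1,200 · Kowalski: $1,900 · Dube: $1,350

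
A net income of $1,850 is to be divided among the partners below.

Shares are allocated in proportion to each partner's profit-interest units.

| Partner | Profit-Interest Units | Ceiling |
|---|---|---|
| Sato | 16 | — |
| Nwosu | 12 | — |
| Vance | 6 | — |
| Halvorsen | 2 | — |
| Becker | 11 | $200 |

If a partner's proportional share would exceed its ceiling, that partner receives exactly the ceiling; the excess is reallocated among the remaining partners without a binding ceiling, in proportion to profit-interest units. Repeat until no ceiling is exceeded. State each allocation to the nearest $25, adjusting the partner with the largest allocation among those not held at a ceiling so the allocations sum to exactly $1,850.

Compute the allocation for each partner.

Sum of profit-interest units: 47.
Unconstrained shares: Sato 629.79; Nwosu 472.34; Vance 236.17; Halvorsen 78.72; Becker 432.98.
Cap binds for Becker ($200); residual $1,650 reallocated over remaining profit-interest units 36.
Redistributed shares: Sato 733.33 → $725; Nwosu 550.00 → $550; Vance 275.00 → $275; Halvorsen 91.67 → $100.

Sato: $725 | Nwosu: $550 | Vance: $275 | Halvorsen: $100 | Becker: $200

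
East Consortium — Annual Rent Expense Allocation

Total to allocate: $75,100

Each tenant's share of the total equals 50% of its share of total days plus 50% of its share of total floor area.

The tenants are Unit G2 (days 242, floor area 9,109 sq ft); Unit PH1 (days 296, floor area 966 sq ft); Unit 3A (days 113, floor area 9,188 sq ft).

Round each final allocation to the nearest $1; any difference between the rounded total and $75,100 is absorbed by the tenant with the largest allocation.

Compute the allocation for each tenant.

Unit G2: $31,716 · Unit PH1: $18,956 · Unit 3A: $24,428

Days total 651; floor area total 19,263.
Combined weights (50% days + 50% floor area): Unit G2 0.4223; Unit PH1 0.2524; Unit 3A 0.3253.
Proportional shares: Unit G2 31,715.15; Unit PH1 18,956.48; Unit 3A 24,428.37.
Rounded to nearest $1: Unit G2 $31,715; Unit PH1 $18,956; Unit 3A $24,428. Sum = $75,099.
Difference $75,100 − $75,099 = +$1 applied to largest allocation (Unit G2): Unit G2 becomes $31,716.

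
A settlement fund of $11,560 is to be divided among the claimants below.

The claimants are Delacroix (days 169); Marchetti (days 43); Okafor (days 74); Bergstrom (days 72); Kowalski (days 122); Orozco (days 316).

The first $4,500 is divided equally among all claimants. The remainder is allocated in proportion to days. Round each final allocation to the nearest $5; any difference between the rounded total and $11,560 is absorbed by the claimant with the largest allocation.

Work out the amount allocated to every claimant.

$4,500 shared equally gives $750 per claimant.
Remainder $7,060 by days (total 796): Delacroix 1,498.92 → $1,500; Marchetti 381.38 → $380; Okafor 656.33 → $655; Bergstrom 638.59 → $640; Kowalski 1,082.06 → $1,080; Orozco 2,802.71 → $2,805.
Totals: Delacroix $750 + $1,500 = $2,250; Marchetti $750 + $380 = $1,130; Okafor $750 + $655 = $1,405; Bergstrom $750 + $640 = $1,390; Kowalski $750 + $1,080 = $1,830; Orozco $750 + $2,805 = $3,555.

Delacroix: $2,250; Marchetti: $1,130; Okafor: $1,405; Bergstrom: $1,390; Kowalski: $1,830; Orozco: $3,555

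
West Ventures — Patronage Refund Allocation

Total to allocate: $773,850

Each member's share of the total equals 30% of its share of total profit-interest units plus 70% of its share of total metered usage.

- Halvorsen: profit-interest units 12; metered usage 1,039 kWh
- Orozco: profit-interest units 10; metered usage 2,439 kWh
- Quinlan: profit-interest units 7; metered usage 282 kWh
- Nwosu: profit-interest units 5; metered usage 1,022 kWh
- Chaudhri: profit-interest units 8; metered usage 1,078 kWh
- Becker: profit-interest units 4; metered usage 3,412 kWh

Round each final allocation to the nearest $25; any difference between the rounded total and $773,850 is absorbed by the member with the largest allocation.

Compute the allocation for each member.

Halvorsen: $121,275 | Orozco: $192,950 | Quinlan: $51,800 | Nwosu: $84,950 | Chaudhri: $103,350 | Becker: $219,525

Profit-interest units total 46; metered usage total 9,272.
Combined weights (30% profit-interest units + 70% metered usage): Halvorsen 0.1567; Orozco 0.2494; Quinlan 0.0669; Nwosu 0.1098; Chaudhri 0.1336; Becker 0.2837.
Pro-rata amounts: Halvorsen 121,263.33; Orozco 192,961.37; Quinlan 51,803.13; Nwosu 84,942.21; Chaudhri 103,354.42; Becker 219,525.54.
After rounding ($25): Halvorsen $121,275; Orozco $192,950; Quinlan $51,800; Nwosu $84,950; Chaudhri $103,350; Becker $219,525. Sum = $773,850.
No rounding difference to absorb.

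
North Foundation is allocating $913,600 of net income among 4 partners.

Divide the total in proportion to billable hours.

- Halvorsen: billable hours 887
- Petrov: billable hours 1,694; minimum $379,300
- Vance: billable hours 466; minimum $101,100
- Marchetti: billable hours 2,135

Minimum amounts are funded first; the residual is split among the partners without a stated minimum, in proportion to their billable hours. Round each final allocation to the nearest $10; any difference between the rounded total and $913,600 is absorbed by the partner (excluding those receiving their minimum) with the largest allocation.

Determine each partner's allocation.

Fund the minimums — Petrov $379,300; Vance $101,100. Residual $433,200.
Residual split over remaining billable hours 3,022: Halvorsen 127,150.36 → $127,150; Marchetti 306,049.64 → $306,050.

Halvorsen: $127,150 | Petrov: $379,300 | Vance: $101,100 | Marchetti: $306,050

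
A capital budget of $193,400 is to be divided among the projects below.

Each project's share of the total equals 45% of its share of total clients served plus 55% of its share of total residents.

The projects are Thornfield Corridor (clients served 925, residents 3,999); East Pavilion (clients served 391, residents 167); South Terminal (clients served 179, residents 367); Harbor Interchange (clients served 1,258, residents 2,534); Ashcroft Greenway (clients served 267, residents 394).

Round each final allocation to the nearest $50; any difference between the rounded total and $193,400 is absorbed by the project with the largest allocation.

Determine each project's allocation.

Totals — clients served 3,020, residents 7,461.
Combined weights (45% clients served + 55% residents): Thornfield Corridor 0.4326; East Pavilion 0.0706; South Terminal 0.0537; Harbor Interchange 0.3742; Ashcroft Greenway 0.0688.
Pro-rata amounts: Thornfield Corridor 83,669.49; East Pavilion 13,648.68; South Terminal 10,390.65; Harbor Interchange 72,379.63; Ashcroft Greenway 13,311.55.
At nearest $50: Thornfield Corridor $83,650; East Pavilion $13,650; South Terminal $10,400; Harbor Interchange $72,400; Ashcroft Greenway $13,300. Sum = $193,400.
Sum already equals the total — no adjustment.

Thornfield Corridor: $83,650; East Pavilion: $13,650; South Terminal: $10,400; Harbor Interchange: $72,400; Ashcroft Greenway: $13,300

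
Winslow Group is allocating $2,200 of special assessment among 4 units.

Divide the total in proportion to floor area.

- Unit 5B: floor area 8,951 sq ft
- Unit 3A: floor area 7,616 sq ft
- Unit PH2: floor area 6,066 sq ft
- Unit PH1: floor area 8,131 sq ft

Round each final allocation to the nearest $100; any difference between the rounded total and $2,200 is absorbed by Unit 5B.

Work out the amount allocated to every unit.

Unit 5B: $700 · Unit 3A: $500 · Unit PH2: $400 · Unit PH1: $600

Combined floor area = 30,764.
Proportional shares: Unit 5B 8,951/30,764 × $2,200 = 640.11; Unit 3A 7,616/30,764 × $2,200 = 544.64; Unit PH2 6,066/30,764 × $2,200 = 433.79; Unit PH1 8,131/30,764 × $2,200 = 581.47.
After rounding ($100): Unit 5B $600; Unit 3A $500; Unit PH2 $400; Unit PH1 $600. Sum = $2,100.
Difference $2,200 − $2,100 = +$100 applied to Unit 5B: Unit 5B becomes $700.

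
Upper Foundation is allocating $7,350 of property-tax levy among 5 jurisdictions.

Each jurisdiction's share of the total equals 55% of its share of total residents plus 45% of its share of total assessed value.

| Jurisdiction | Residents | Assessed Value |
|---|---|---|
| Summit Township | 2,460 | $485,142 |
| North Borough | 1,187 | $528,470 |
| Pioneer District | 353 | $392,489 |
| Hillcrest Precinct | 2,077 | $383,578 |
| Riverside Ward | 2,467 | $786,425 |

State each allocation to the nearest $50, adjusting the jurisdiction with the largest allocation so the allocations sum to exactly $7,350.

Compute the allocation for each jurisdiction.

Residents total 8,544; assessed value total 2,576,104.
Blended shares (55% residents + 45% assessed value): Summit Township 0.2431; North Borough 0.1687; Pioneer District 0.0913; Hillcrest Precinct 0.2007; Riverside Ward 0.2962.
Proportional shares: Summit Township 1,786.80; North Borough 1,240.13; Pioneer District 670.94; Hillcrest Precinct 1,475.19; Riverside Ward 2,176.94.
Rounded to nearest $50: Summit Township $1,800; North Borough $1,250; Pioneer District $650; Hillcrest Precinct $1,500; Riverside Ward $2,200. Sum = $7,400.
Difference $7,350 − $7,400 = −$50 applied to largest allocation (Riverside Ward): Riverside Ward becomes $2,150.

Summit Township: $1,800 | North Borough: $1,250 | Pioneer District: $650 | Hillcrest Precinct: $1,500 | Riverside Ward: $2,150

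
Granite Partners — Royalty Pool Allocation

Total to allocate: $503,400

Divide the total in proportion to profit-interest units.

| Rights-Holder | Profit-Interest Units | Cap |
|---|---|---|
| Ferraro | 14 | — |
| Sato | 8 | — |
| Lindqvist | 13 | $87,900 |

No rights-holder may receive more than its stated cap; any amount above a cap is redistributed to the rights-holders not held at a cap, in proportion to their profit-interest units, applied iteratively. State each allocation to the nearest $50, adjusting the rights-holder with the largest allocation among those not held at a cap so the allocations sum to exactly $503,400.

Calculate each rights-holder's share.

Sum of profit-interest units: 35.
Proportional shares (ignoring caps): Ferraro 201,360.00; Sato 115,062.86; Lindqvist 186,977.14.
Cap binds for Lindqvist ($87,900); residual $415,500 reallocated over remaining profit-interest units 22.
Remaining shares: Ferraro 264,409.09 → $264,400; Sato 151,090.91 → $151,100.

Ferraro: $264,400 · Sato: $151,100 · Lindqvist: $87,900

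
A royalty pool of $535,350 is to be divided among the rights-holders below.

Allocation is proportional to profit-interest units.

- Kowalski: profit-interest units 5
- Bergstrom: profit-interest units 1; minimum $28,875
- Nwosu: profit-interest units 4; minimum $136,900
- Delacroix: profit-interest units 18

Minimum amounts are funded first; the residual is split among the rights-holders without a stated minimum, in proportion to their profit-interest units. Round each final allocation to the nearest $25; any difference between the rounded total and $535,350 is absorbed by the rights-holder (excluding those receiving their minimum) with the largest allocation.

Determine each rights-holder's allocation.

Minimums first: Bergstrom $28,875; Nwosu $136,900. Balance $369,575.
Balance split over remaining profit-interest units 23: Kowalski 80,342.39 → $80,350; Delacroix 289,232.61 → $289,225.

Kowalski: $80,350; Bergstrom: $28,875; Nwosu: $136,900; Delacroix: $289,225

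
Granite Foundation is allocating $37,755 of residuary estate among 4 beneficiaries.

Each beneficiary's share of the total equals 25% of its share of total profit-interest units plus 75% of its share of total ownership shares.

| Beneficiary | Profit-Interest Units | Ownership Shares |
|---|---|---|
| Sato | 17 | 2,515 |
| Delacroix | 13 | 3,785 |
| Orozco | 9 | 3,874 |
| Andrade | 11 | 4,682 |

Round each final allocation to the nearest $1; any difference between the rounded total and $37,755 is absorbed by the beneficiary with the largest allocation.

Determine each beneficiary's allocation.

Sato: $8,003 · Delacroix: $9,668 · Orozco: $9,083 · Andrade: $11,001

Profit-interest units total 50; ownership shares total 14,856.
Blended shares (25% profit-interest units + 75% ownership shares): Sato 0.2120; Delacroix 0.2561; Orozco 0.2406; Andrade 0.2914.
Pro-rata amounts: Sato 8,002.89; Delacroix 9,668.47; Orozco 9,083.01; Andrade 11,000.64.
At nearest $1: Sato $8,003; Delacroix $9,668; Orozco $9,083; Andrade $11,001. Sum = $37,755.
Sum already equals the total — no adjustment.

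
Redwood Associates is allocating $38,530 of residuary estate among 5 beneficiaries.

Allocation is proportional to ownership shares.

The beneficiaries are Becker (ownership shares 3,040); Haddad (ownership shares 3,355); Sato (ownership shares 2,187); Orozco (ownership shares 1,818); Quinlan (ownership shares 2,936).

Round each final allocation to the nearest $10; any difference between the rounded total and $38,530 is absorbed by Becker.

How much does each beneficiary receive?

Becker: $8,790 | Haddad: $9,690 | Sato: $6,320 | Orozco: $5,250 | Quinlan: $8,480

Ownership shares total: 13,336.
Unrounded shares: Becker 3,040/13,336 × $38,530 = 8,783.08; Haddad 3,355/13,336 × $38,530 = 9,693.17; Sato 2,187/13,336 × $38,530 = 6,318.62; Orozco 1,818/13,336 × $38,530 = 5,252.51; Quinlan 2,936/13,336 × $38,530 = 8,482.61.
At nearest $10: Becker $8,780; Haddad $9,690; Sato $6,320; Orozco $5,250; Quinlan $8,480. Sum = $38,520.
Difference $38,530 − $38,520 = +$10 applied to Becker: Becker becomes $8,790.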